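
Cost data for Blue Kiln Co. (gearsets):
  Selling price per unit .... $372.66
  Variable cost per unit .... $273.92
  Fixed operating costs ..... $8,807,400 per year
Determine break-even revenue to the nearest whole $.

CM per unit = $372.66 − $273.92 = $98.74; CM ratio = $98.74 / $372.66 = 0.2650.
Break-even revenue = fixed costs × price ÷ CM = $8,807,400 × $372.66 ÷ $98.74 = $33,240,487.

$33,240,487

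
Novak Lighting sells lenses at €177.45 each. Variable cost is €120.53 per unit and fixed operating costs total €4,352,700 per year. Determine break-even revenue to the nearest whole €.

CM per unit = €177.45 − €120.53 = €56.92; CM ratio = €56.92 / €177.45 = 0.3208.
Break-even revenue = fixed costs × price ÷ CM = €4,352,700 × €177.45 ÷ €56.92 = €13,569,688.

€13,569,688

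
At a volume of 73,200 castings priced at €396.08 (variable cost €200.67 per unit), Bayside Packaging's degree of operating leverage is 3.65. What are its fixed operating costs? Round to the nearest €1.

At 73,200 units, contribution = 73,200 × €195.41 = €14,304,012.00.
DOL = contribution / EBIT, so EBIT = €14,304,012.00 / 3.65 = €3,918,907.40.
Fixed costs = CM − EBIT = €14,304,012.00 − €3,918,907.40 = €10,385,105.

€10,385,105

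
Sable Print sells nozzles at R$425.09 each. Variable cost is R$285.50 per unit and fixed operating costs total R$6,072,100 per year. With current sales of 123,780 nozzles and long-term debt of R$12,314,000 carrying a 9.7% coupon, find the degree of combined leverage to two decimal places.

1.73

Total contribution margin = 123,780 × R$139.59 = R$17,278,450.20.
Subtracting fixed costs: EBIT = R$17,278,450.20 − R$6,072,100 = R$11,206,350.20. Interest = R$1,194,458.00, so EBIT − I = R$10,011,892.20.
DCL = contribution ÷ (EBIT − I) = R$17,278,450.20 ÷ R$10,011,892.20 = 1.7258.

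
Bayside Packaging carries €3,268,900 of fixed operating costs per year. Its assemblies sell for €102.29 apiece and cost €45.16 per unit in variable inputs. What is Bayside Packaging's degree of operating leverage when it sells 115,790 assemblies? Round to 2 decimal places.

1.98

At 115,790 units, contribution = 115,790 × €57.13 = €6,615,082.70.
Operating income = contribution − fixed costs = €6,615,082.70 − €3,268,900 = €3,346,182.70.
So DOL = total CM / EBIT = €6,615,082.70 / €3,346,182.70 = 1.9769.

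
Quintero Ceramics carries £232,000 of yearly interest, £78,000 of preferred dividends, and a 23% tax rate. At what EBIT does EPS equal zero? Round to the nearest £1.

£333,299

Grossing the preferred dividend up to pre-tax terms: £78,000 / (1 − 0.23) = £101,298.70.
EPS = 0 when EBIT covers interest plus the pre-tax preferred burden: £232,000 + £101,298.70 = £333,298.70.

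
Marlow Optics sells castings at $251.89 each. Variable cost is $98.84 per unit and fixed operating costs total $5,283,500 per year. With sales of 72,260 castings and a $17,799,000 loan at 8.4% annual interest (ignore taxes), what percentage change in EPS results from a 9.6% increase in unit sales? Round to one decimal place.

+24.8%

Contribution at this volume is 72,260 × $153.05 = $11,059,393.00.
EBIT = $11,059,393.00 − $5,283,500 = $5,775,893.00.
After interest of $1,495,116.00, pre-tax earnings = $4,280,777.00.
DCL = total CM / (EBIT − I) = $11,059,393.00 / $4,280,777.00 = 2.5835.
EPS therefore changes by 2.5835 × (+9.6%) = +24.8%.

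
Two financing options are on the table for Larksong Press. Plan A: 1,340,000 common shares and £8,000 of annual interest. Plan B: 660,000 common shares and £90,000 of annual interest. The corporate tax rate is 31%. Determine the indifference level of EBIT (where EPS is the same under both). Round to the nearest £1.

Set EPS_A = EPS_B: (EBIT − £8,000)(1 − 0.31) ÷ 1,340,000 = (EBIT − £90,000)(1 − 0.31) ÷ 660,000.
Cancelling (1 − t) and cross-multiplying: 660,000·(EBIT − 8,000) = 1,340,000·(EBIT − 90,000).
Solving, EBIT = (90,000·1,340,000 − 8,000·660,000) / (1,340,000 − 660,000) = 115,320,000,000 / 680,000 = 169,588.24.

£169,588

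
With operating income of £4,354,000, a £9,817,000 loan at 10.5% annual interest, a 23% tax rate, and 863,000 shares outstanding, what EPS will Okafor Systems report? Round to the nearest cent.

£2.97

Interest = £1,030,785.00, so EBT = £4,354,000 − £1,030,785.00 = £3,323,215.00.
After tax at 23%: net income = £3,323,215.00 × 0.77 = £2,558,875.55.
Per share: £2,558,875.55 / 863,000 shares = £2.97.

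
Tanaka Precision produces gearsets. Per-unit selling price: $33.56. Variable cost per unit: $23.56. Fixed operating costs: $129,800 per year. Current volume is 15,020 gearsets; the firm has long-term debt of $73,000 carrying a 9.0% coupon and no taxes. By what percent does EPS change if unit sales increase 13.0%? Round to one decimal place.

Total contribution margin = 15,020 × $10.00 = $150,200.00.
Subtracting fixed costs: EBIT = $150,200.00 − $129,800 = $20,400.00.
Interest = $6,570.00, so EBIT − I = $13,830.00.
Degree of combined leverage = contribution ÷ (EBIT − I) = $150,200.00 ÷ $13,830.00 = 10.8604.
EPS therefore changes by 10.8604 × (+13.0%) = +141.2%.

+141.2%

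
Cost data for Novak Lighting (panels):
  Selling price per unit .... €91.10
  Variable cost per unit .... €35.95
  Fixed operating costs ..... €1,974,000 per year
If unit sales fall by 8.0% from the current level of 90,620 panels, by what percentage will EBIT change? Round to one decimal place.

-13.2%

Contribution at this volume is 90,620 × €55.15 = €4,997,693.00.
EBIT = €4,997,693.00 − €1,974,000 = €3,023,693.00.
DOL = contribution ÷ EBIT = €4,997,693.00 ÷ €3,023,693.00 = 1.6528.
So EBIT moves 1.6528 × (-8.0%) = -13.2%.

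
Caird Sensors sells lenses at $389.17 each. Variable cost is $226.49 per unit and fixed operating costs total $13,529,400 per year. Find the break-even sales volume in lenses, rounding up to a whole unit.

Unit CM = price − variable cost = $389.17 − $226.49 = $162.68.
Units to break even: $13,529,400 ÷ $162.68 = 83,165.72, rounded up to 83,166.

83,166 lenses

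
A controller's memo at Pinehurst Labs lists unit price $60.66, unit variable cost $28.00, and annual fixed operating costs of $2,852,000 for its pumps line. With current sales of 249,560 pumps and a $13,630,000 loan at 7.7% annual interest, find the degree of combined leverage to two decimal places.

1.92

Total contribution margin = 249,560 × $32.66 = $8,150,629.60.
Subtracting fixed costs: EBIT = $8,150,629.60 − $2,852,000 = $5,298,629.60. Interest = $1,049,510.00.
DOL = $8,150,629.60 ÷ $5,298,629.60 = 1.5383; DFL = $5,298,629.60 ÷ $4,249,119.60 = 1.2470.
DCL = DOL × DFL = 1.5383 × 1.2470 = 1.9183.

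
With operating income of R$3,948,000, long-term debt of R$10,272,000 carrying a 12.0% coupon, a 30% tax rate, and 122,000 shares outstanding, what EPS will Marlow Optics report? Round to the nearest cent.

Interest = R$1,232,640.00, so EBT = R$3,948,000 − R$1,232,640.00 = R$2,715,360.00.
Net income = R$2,715,360.00 × (1 − 0.30) = R$1,900,752.00.
Per share: R$1,900,752.00 / 122,000 shares = R$15.58.

R$15.58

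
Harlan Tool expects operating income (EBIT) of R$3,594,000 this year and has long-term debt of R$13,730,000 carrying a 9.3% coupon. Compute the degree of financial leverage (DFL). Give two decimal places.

Interest = R$1,276,890.00.
DFL = EBIT ÷ (EBIT − I) = R$3,594,000 ÷ (R$3,594,000 − R$1,276,890.00) = R$3,594,000 ÷ R$2,317,110.00 = 1.5511.

1.55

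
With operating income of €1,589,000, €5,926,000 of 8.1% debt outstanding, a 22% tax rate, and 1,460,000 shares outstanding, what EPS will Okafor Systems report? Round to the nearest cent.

€0.59

Interest = €480,006.00, so EBT = €1,589,000 − €480,006.00 = €1,108,994.00.
After tax at 22%: net income = €1,108,994.00 × 0.78 = €865,015.32.
EPS = €865,015.32 ÷ 1,460,000 = €0.59.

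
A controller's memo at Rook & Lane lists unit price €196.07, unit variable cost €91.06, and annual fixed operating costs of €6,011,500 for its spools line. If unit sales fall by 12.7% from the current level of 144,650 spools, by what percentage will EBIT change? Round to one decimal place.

Total contribution margin = 144,650 × €105.01 = €15,189,696.50.
EBIT = €15,189,696.50 − €6,011,500 = €9,178,196.50.
Degree of operating leverage = €15,189,696.50 / €9,178,196.50 = 1.6550.
%ΔEBIT = DOL × %ΔSales = 1.6550 × -12.7% = -21.0%.

-21.0%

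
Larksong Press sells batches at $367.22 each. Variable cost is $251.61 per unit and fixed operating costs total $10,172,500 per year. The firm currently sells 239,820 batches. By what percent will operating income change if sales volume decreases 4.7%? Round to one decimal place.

Total contribution margin = 239,820 × $115.61 = $27,725,590.20.
EBIT = $27,725,590.20 − $10,172,500 = $17,553,090.20.
DOL = contribution ÷ EBIT = $27,725,590.20 ÷ $17,553,090.20 = 1.5795.
%ΔEBIT = DOL × %ΔSales = 1.5795 × -4.7% = -7.4%.

-7.4%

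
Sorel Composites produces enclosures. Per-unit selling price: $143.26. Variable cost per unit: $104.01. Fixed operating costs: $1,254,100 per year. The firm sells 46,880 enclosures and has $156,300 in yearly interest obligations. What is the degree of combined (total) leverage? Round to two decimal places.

At 46,880 units, contribution = 46,880 × $39.25 = $1,840,040.00.
Subtracting fixed costs: EBIT = $1,840,040.00 − $1,254,100 = $585,940.00. Interest = $156,300.00, so EBIT − I = $429,640.00.
DCL = contribution ÷ (EBIT − I) = $1,840,040.00 ÷ $429,640.00 = 4.2827.

4.28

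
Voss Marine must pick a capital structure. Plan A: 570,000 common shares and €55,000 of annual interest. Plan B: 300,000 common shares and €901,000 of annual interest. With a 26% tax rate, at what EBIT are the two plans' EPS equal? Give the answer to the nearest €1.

€1,841,000

Set EPS_A = EPS_B: (EBIT − €55,000)(1 − 0.26) ÷ 570,000 = (EBIT − €901,000)(1 − 0.26) ÷ 300,000.
Cancelling (1 − t) and cross-multiplying: 300,000·(EBIT − 55,000) = 570,000·(EBIT − 901,000).
EBIT × (570,000 − 300,000) = 901,000 × 570,000 − 55,000 × 300,000 = 497,070,000,000, so EBIT = 497,070,000,000 ÷ 270,000 = 1,841,000.00.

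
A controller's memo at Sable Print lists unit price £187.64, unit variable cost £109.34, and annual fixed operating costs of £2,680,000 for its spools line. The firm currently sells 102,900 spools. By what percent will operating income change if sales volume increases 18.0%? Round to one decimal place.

+27.0%

At 102,900 units, contribution = 102,900 × £78.30 = £8,057,070.00.
Operating income = contribution − fixed costs = £8,057,070.00 − £2,680,000 = £5,377,070.00.
Degree of operating leverage = £8,057,070.00 / £5,377,070.00 = 1.4984.
Operating income changes by 1.4984 × +18.0% = +27.0%.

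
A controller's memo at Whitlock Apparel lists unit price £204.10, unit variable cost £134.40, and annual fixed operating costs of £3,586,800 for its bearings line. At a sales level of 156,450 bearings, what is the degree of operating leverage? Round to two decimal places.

1.49

Contribution at this volume is 156,450 × £69.70 = £10,904,565.00.
Subtracting fixed costs: EBIT = £10,904,565.00 − £3,586,800 = £7,317,765.00.
Degree of operating leverage = £10,904,565.00 / £7,317,765.00 = 1.4901.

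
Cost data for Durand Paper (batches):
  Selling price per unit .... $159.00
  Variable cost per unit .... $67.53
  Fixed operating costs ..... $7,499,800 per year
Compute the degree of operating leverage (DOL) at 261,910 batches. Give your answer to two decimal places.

Total contribution margin = 261,910 × $91.47 = $23,956,907.70.
Subtracting fixed costs: EBIT = $23,956,907.70 − $7,499,800 = $16,457,107.70.
So DOL = total CM / EBIT = $23,956,907.70 / $16,457,107.70 = 1.4557.

1.46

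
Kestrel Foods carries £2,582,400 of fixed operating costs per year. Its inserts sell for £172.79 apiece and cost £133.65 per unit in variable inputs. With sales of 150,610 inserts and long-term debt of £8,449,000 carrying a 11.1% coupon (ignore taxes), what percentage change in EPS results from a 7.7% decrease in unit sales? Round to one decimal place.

-19.1%

Contribution at this volume is 150,610 × £39.14 = £5,894,875.40.
Operating income = contribution − fixed costs = £5,894,875.40 − £2,582,400 = £3,312,475.40.
Interest = £937,839.00, so EBIT − I = £2,374,636.40.
DCL = total CM / (EBIT − I) = £5,894,875.40 / £2,374,636.40 = 2.4824.
EPS therefore changes by 2.4824 × (-7.7%) = -19.1%.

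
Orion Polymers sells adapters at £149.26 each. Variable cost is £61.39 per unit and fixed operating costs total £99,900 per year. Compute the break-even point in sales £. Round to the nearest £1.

£169,695

Contribution margin per unit = £149.26 − £61.39 = £87.87, a CM ratio of £87.87 ÷ £149.26 = 0.5887.
Break-even sales = FC ÷ CM ratio = £99,900 × £149.26 / £87.87 = £169,695.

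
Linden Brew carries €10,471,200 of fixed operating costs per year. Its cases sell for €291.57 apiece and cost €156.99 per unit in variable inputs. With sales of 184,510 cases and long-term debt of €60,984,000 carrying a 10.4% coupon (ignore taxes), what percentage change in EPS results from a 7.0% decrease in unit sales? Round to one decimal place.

-21.7%

Total contribution margin = 184,510 × €134.58 = €24,831,355.80.
Operating income = contribution − fixed costs = €24,831,355.80 − €10,471,200 = €14,360,155.80.
After interest of €6,342,336.00, pre-tax earnings = €8,017,819.80.
DCL = total CM / (EBIT − I) = €24,831,355.80 / €8,017,819.80 = 3.0970.
%ΔEPS = DCL × %ΔSales = 3.0970 × -7.0% = -21.7%.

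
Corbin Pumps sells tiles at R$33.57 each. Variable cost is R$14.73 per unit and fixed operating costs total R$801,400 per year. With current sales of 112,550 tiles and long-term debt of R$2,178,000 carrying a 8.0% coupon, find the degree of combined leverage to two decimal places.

1.85

Total contribution margin = 112,550 × R$18.84 = R$2,120,442.00.
EBIT = R$2,120,442.00 − R$801,400 = R$1,319,042.00. Interest = R$174,240.00, so EBIT − I = R$1,144,802.00.
DCL = contribution ÷ (EBIT − I) = R$2,120,442.00 ÷ R$1,144,802.00 = 1.8522.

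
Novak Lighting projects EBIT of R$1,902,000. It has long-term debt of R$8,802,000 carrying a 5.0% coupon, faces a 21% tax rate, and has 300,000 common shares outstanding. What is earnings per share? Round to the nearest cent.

Pre-tax income = R$1,902,000 − R$440,100.00 = R$1,461,900.00.
After tax at 21%: net income = R$1,461,900.00 × 0.79 = R$1,154,901.00.
EPS = R$1,154,901.00 ÷ 300,000 = R$3.85.

R$3.85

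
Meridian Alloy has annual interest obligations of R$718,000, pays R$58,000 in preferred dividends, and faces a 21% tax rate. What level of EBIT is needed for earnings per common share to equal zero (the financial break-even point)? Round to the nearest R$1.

R$791,418

Preferred dividends are paid after tax, so their pre-tax equivalent is R$58,000 ÷ (1 − 0.21) = R$73,417.72.
EPS = 0 when EBIT covers interest plus the pre-tax preferred burden: R$718,000 + R$73,417.72 = R$791,417.72.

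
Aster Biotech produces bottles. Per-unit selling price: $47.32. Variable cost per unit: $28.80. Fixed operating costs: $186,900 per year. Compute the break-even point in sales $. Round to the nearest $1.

$477,544

CM per unit = $47.32 − $28.80 = $18.52; CM ratio = $18.52 / $47.32 = 0.3914.
Break-even sales = FC ÷ CM ratio = $186,900 × $47.32 / $18.52 = $477,544.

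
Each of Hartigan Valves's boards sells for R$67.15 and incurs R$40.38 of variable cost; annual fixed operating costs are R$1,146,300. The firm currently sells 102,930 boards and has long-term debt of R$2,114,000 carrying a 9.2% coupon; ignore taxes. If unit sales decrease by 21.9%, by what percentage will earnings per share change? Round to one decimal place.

-42.7%

At 102,930 units, contribution = 102,930 × R$26.77 = R$2,755,436.10.
EBIT = R$2,755,436.10 − R$1,146,300 = R$1,609,136.10.
After interest of R$194,488.00, pre-tax earnings = R$1,414,648.10.
Degree of combined leverage = contribution ÷ (EBIT − I) = R$2,755,436.10 ÷ R$1,414,648.10 = 1.9478.
EPS therefore changes by 1.9478 × (-21.9%) = -42.7%.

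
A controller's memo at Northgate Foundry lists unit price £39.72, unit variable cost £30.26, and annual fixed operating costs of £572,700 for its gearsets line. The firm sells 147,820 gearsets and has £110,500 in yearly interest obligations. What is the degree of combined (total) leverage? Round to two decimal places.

At 147,820 units, contribution = 147,820 × £9.46 = £1,398,377.20.
EBIT = £1,398,377.20 − £572,700 = £825,677.20. Interest = £110,500.00, so EBIT − I = £715,177.20.
DCL = contribution ÷ (EBIT − I) = £1,398,377.20 ÷ £715,177.20 = 1.9553.

1.96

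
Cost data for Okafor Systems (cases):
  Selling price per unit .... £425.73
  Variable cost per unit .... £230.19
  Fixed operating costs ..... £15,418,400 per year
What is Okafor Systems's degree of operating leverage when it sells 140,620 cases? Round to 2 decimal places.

2.28

At 140,620 units, contribution = 140,620 × £195.54 = £27,496,834.80.
Subtracting fixed costs: EBIT = £27,496,834.80 − £15,418,400 = £12,078,434.80.
So DOL = total CM / EBIT = £27,496,834.80 / £12,078,434.80 = 2.2765.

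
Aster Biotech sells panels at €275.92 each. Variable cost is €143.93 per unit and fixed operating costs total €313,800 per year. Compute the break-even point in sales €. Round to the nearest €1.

Contribution margin per unit = €275.92 − €143.93 = €131.99, a CM ratio of €131.99 ÷ €275.92 = 0.4784.
Break-even sales = FC ÷ CM ratio = €313,800 × €275.92 / €131.99 = €655,987.

€655,987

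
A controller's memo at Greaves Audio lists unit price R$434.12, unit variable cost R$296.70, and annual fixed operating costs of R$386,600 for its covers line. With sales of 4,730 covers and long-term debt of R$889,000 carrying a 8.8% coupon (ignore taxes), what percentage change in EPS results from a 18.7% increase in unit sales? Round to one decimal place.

+65.6%

At 4,730 units, contribution = 4,730 × R$137.42 = R$649,996.60.
Subtracting fixed costs: EBIT = R$649,996.60 − R$386,600 = R$263,396.60.
After interest of R$78,232.00, pre-tax earnings = R$185,164.60.
Degree of combined leverage = contribution ÷ (EBIT − I) = R$649,996.60 ÷ R$185,164.60 = 3.5104.
EPS therefore changes by 3.5104 × (+18.7%) = +65.6%.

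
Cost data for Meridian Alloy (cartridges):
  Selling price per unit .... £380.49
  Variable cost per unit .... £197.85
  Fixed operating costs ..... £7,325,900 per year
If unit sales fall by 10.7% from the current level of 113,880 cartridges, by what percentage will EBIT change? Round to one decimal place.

At 113,880 units, contribution = 113,880 × £182.64 = £20,799,043.20.
EBIT = £20,799,043.20 − £7,325,900 = £13,473,143.20.
So DOL = total CM / EBIT = £20,799,043.20 / £13,473,143.20 = 1.5437.
%ΔEBIT = DOL × %ΔSales = 1.5437 × -10.7% = -16.5%.

-16.5%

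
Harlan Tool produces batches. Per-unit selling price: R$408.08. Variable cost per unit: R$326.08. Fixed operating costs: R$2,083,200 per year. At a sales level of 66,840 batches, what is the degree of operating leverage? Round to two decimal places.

Total contribution margin = 66,840 × R$82.00 = R$5,480,880.00.
EBIT = R$5,480,880.00 − R$2,083,200 = R$3,397,680.00.
Degree of operating leverage = R$5,480,880.00 / R$3,397,680.00 = 1.6131.

1.61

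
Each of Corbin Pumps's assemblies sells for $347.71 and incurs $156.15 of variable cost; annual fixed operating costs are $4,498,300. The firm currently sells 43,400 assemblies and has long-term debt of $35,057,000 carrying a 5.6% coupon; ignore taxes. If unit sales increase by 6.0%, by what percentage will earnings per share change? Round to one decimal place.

At 43,400 units, contribution = 43,400 × $191.56 = $8,313,704.00.
Subtracting fixed costs: EBIT = $8,313,704.00 − $4,498,300 = $3,815,404.00.
Interest = $1,963,192.00, so EBIT − I = $1,852,212.00.
DCL = total CM / (EBIT − I) = $8,313,704.00 / $1,852,212.00 = 4.4885.
EPS therefore changes by 4.4885 × (+6.0%) = +26.9%.

+26.9%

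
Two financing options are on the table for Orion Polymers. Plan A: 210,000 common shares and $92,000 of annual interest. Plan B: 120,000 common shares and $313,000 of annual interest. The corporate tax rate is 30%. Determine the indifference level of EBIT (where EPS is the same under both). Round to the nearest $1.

$607,667

At indifference, (EBIT − 92,000)(1 − t)/210,000 = (EBIT − 313,000)(1 − t)/120,000.
The (1 − t) factor cancels: (EBIT − 92,000) × 120,000 = (EBIT − 313,000) × 210,000.
EBIT × (210,000 − 120,000) = 313,000 × 210,000 − 92,000 × 120,000 = 54,690,000,000, so EBIT = 54,690,000,000 ÷ 90,000 = 607,666.67.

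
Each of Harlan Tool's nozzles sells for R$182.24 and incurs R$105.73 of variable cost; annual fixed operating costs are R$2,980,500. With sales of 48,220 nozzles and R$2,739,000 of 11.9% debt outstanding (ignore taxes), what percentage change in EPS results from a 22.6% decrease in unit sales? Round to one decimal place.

At 48,220 units, contribution = 48,220 × R$76.51 = R$3,689,312.20.
Subtracting fixed costs: EBIT = R$3,689,312.20 − R$2,980,500 = R$708,812.20.
Interest = R$325,941.00, so EBIT − I = R$382,871.20.
Degree of combined leverage = contribution ÷ (EBIT − I) = R$3,689,312.20 ÷ R$382,871.20 = 9.6359.
EPS therefore changes by 9.6359 × (-22.6%) = -217.8%.

-217.8%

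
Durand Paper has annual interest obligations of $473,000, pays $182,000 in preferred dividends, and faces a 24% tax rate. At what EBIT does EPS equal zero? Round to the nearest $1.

$712,474

Preferred dividends are paid after tax, so their pre-tax equivalent is $182,000 ÷ (1 − 0.24) = $239,473.68.
EPS = 0 when EBIT covers interest plus the pre-tax preferred burden: $473,000 + $239,473.68 = $712,473.68.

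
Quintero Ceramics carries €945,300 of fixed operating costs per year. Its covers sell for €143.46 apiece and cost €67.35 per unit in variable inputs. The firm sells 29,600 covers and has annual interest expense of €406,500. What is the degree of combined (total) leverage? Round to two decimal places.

At 29,600 units, contribution = 29,600 × €76.11 = €2,252,856.00.
EBIT = €2,252,856.00 − €945,300 = €1,307,556.00. Interest = €406,500.00, so EBIT − I = €901,056.00.
Degree of total leverage = total CM / (EBIT − interest) = €2,252,856.00 / €901,056.00 = 2.5002.

2.50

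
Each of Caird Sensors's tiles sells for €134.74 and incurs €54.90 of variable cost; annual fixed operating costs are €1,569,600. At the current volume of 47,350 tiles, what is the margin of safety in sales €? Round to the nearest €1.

Each unit contributes €134.74 − €54.90 = €79.84. Break-even units = €1,569,600 ÷ €79.84 = 19,659.32; break-even revenue = 19,659.32 × €134.74 = €2,648,896.59.
Actual sales revenue = 47,350 × €134.74 = €6,379,939.00.
Margin of safety = €6,379,939.00 − €2,648,896.59 = €3,731,042.

€3,731,042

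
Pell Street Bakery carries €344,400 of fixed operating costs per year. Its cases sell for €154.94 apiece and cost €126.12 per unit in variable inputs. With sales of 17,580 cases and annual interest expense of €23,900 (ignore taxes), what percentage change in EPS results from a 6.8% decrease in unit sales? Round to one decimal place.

-24.9%

At 17,580 units, contribution = 17,580 × €28.82 = €506,655.60.
EBIT = €506,655.60 − €344,400 = €162,255.60.
Interest = €23,900.00, so EBIT − I = €138,355.60.
Degree of combined leverage = contribution ÷ (EBIT − I) = €506,655.60 ÷ €138,355.60 = 3.6620.
EPS therefore changes by 3.6620 × (-6.8%) = -24.9%.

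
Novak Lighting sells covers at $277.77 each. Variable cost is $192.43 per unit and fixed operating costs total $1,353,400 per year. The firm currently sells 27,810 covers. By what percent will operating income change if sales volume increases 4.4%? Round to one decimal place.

+10.2%

Contribution at this volume is 27,810 × $85.34 = $2,373,305.40.
Operating income = contribution − fixed costs = $2,373,305.40 − $1,353,400 = $1,019,905.40.
DOL = contribution ÷ EBIT = $2,373,305.40 ÷ $1,019,905.40 = 2.3270.
Operating income changes by 2.3270 × +4.4% = +10.2%.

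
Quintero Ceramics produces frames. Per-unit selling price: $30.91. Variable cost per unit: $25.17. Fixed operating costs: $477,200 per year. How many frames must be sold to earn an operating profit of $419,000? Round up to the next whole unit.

Unit CM = price − variable cost = $30.91 − $25.17 = $5.74.
Units = (FC + target) / CM = ($477,200 + $419,000) / $5.74 = 156,132.40, so 156,133 frames.

156,133 frames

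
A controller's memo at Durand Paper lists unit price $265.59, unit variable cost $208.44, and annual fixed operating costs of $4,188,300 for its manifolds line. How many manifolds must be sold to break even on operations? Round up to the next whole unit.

Each unit contributes $265.59 − $208.44 = $57.15.
Break-even volume = fixed costs ÷ CM per unit = $4,188,300 ÷ $57.15 = 73,286.09, so 73,287 manifolds.

73,287 manifolds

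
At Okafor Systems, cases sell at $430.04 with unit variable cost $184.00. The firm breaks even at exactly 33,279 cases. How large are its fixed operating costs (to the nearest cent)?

Contribution margin per unit = $430.04 − $184.00 = $246.04.
Since BE = FC / CM, FC = 33,279 × $246.04 = $8,187,965.16.

$8,187,965.16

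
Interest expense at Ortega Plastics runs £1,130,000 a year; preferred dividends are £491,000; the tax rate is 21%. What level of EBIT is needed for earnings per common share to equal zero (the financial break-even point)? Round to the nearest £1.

Grossing the preferred dividend up to pre-tax terms: £491,000 / (1 − 0.21) = £621,518.99.
EPS = 0 when EBIT covers interest plus the pre-tax preferred burden: £1,130,000 + £621,518.99 = £1,751,518.99.

£1,751,519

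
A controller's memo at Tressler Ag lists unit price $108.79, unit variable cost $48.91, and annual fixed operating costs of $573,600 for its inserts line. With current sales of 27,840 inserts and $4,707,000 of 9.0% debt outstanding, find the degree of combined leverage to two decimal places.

At 27,840 units, contribution = 27,840 × $59.88 = $1,667,059.20.
Subtracting fixed costs: EBIT = $1,667,059.20 − $573,600 = $1,093,459.20. Interest = $423,630.00, so EBIT − I = $669,829.20.
Degree of total leverage = total CM / (EBIT − interest) = $1,667,059.20 / $669,829.20 = 2.4888.

2.49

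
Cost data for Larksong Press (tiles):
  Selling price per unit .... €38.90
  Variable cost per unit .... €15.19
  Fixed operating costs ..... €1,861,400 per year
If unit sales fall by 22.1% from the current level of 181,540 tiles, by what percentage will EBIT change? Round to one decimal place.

Contribution at this volume is 181,540 × €23.71 = €4,304,313.40.
EBIT = €4,304,313.40 − €1,861,400 = €2,442,913.40.
So DOL = total CM / EBIT = €4,304,313.40 / €2,442,913.40 = 1.7620.
So EBIT moves 1.7620 × (-22.1%) = -38.9%.

-38.9%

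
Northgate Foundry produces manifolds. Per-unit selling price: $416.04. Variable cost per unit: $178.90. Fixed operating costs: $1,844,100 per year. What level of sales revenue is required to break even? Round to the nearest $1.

$3,235,301

Contribution margin per unit = $416.04 − $178.90 = $237.14, a CM ratio of $237.14 ÷ $416.04 = 0.5700.
Break-even sales = FC ÷ CM ratio = $1,844,100 × $416.04 / $237.14 = $3,235,301.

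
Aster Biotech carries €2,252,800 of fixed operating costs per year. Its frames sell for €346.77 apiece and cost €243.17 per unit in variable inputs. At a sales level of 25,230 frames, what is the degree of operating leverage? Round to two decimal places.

7.24

At 25,230 units, contribution = 25,230 × €103.60 = €2,613,828.00.
Operating income = contribution − fixed costs = €2,613,828.00 − €2,252,800 = €361,028.00.
DOL = contribution ÷ EBIT = €2,613,828.00 ÷ €361,028.00 = 7.2400.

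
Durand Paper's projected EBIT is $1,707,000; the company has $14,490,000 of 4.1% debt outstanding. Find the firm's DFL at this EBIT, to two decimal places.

Annual interest charges come to $594,090.00.
DFL = EBIT ÷ (EBIT − I) = $1,707,000 ÷ ($1,707,000 − $594,090.00) = $1,707,000 ÷ $1,112,910.00 = 1.5338.

1.53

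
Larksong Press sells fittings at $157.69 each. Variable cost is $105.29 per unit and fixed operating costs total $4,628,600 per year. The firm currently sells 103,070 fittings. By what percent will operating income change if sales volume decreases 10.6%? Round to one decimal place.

-74.1%

Total contribution margin = 103,070 × $52.40 = $5,400,868.00.
EBIT = $5,400,868.00 − $4,628,600 = $772,268.00.
Degree of operating leverage = $5,400,868.00 / $772,268.00 = 6.9935.
So EBIT moves 6.9935 × (-10.6%) = -74.1%.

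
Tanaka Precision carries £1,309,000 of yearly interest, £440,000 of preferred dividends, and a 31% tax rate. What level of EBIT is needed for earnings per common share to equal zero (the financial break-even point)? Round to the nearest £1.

£1,946,681

Grossing the preferred dividend up to pre-tax terms: £440,000 / (1 − 0.31) = £637,681.16.
Financial break-even EBIT = interest + D_p ÷ (1 − t) = £1,309,000 + £637,681.16 = £1,946,681.16.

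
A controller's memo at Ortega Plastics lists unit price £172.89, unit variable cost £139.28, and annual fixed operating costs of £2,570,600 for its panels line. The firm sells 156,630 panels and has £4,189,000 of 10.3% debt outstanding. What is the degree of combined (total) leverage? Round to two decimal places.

Contribution at this volume is 156,630 × £33.61 = £5,264,334.30.
Operating income = contribution − fixed costs = £5,264,334.30 − £2,570,600 = £2,693,734.30. Interest = £431,467.00.
DOL = £5,264,334.30 ÷ £2,693,734.30 = 1.9543; DFL = £2,693,734.30 ÷ £2,262,267.30 = 1.1907.
DCL = DOL × DFL = 1.9543 × 1.1907 = 2.3270.

2.33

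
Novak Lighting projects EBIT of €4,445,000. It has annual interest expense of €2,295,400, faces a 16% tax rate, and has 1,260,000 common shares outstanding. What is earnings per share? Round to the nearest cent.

€1.43

Interest = €2,295,400.00, so EBT = €4,445,000 − €2,295,400.00 = €2,149,600.00.
Net income = €2,149,600.00 × (1 − 0.16) = €1,805,664.00.
Per share: €1,805,664.00 / 1,260,000 shares = €1.43.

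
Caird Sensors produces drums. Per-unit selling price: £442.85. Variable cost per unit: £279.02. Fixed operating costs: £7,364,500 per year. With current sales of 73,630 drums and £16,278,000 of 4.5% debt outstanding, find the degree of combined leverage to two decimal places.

3.04

Total contribution margin = 73,630 × £163.83 = £12,062,802.90.
Operating income = contribution − fixed costs = £12,062,802.90 − £7,364,500 = £4,698,302.90. Interest = £732,510.00, so EBIT − I = £3,965,792.90.
Degree of total leverage = total CM / (EBIT − interest) = £12,062,802.90 / £3,965,792.90 = 3.0417.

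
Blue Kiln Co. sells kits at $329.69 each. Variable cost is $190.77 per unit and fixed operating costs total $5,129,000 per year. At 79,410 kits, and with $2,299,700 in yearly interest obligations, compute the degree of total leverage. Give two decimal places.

3.06

Contribution at this volume is 79,410 × $138.92 = $11,031,637.20.
EBIT = $11,031,637.20 − $5,129,000 = $5,902,637.20. Interest = $2,299,700.00, so EBIT − I = $3,602,937.20.
DCL = contribution ÷ (EBIT − I) = $11,031,637.20 ÷ $3,602,937.20 = 3.0618.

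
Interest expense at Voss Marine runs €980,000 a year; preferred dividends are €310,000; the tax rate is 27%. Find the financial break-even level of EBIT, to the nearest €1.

Grossing the preferred dividend up to pre-tax terms: €310,000 / (1 − 0.27) = €424,657.53.
EPS = 0 when EBIT covers interest plus the pre-tax preferred burden: €980,000 + €424,657.53 = €1,404,657.53.

€1,404,658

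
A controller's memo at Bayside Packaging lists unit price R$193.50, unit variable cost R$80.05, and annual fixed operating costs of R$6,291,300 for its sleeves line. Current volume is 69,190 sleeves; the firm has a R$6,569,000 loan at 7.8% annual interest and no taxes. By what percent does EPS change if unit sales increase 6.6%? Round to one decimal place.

+49.5%

Total contribution margin = 69,190 × R$113.45 = R$7,849,605.50.
Operating income = contribution − fixed costs = R$7,849,605.50 − R$6,291,300 = R$1,558,305.50.
After interest of R$512,382.00, pre-tax earnings = R$1,045,923.50.
Degree of combined leverage = contribution ÷ (EBIT − I) = R$7,849,605.50 ÷ R$1,045,923.50 = 7.5050.
%ΔEPS = DCL × %ΔSales = 7.5050 × +6.6% = +49.5%.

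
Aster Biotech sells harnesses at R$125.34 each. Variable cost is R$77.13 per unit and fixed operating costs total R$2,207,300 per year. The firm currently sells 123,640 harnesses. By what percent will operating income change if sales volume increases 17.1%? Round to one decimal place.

Contribution at this volume is 123,640 × R$48.21 = R$5,960,684.40.
Subtracting fixed costs: EBIT = R$5,960,684.40 − R$2,207,300 = R$3,753,384.40.
DOL = contribution ÷ EBIT = R$5,960,684.40 ÷ R$3,753,384.40 = 1.5881.
So EBIT moves 1.5881 × (+17.1%) = +27.2%.

+27.2%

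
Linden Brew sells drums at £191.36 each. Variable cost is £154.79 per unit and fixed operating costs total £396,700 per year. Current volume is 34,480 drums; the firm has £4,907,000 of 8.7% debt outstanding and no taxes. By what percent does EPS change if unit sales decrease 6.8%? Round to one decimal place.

Total contribution margin = 34,480 × £36.57 = £1,260,933.60.
EBIT = £1,260,933.60 − £396,700 = £864,233.60.
Interest = £426,909.00, so EBIT − I = £437,324.60.
DCL = total CM / (EBIT − I) = £1,260,933.60 / £437,324.60 = 2.8833.
EPS therefore changes by 2.8833 × (-6.8%) = -19.6%.

-19.6%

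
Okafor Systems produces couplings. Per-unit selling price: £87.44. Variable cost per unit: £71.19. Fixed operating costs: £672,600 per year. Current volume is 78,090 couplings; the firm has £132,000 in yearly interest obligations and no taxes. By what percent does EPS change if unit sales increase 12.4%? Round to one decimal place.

At 78,090 units, contribution = 78,090 × £16.25 = £1,268,962.50.
Operating income = contribution − fixed costs = £1,268,962.50 − £672,600 = £596,362.50.
After interest of £132,000.00, pre-tax earnings = £464,362.50.
DCL = total CM / (EBIT − I) = £1,268,962.50 / £464,362.50 = 2.7327.
EPS therefore changes by 2.7327 × (+12.4%) = +33.9%.

+33.9%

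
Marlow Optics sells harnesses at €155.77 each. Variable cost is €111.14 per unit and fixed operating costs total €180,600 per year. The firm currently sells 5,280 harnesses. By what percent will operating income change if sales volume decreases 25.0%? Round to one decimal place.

-107.0%

Contribution at this volume is 5,280 × €44.63 = €235,646.40.
EBIT = €235,646.40 − €180,600 = €55,046.40.
DOL = contribution ÷ EBIT = €235,646.40 ÷ €55,046.40 = 4.2809.
So EBIT moves 4.2809 × (-25.0%) = -107.0%.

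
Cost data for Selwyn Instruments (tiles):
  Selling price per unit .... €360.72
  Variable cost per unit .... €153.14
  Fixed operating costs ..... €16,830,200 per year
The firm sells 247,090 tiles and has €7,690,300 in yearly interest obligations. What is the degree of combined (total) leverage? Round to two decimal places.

1.92

Total contribution margin = 247,090 × €207.58 = €51,290,942.20.
Subtracting fixed costs: EBIT = €51,290,942.20 − €16,830,200 = €34,460,742.20. Interest = €7,690,300.00.
DOL = €51,290,942.20 ÷ €34,460,742.20 = 1.4884; DFL = €34,460,742.20 ÷ €26,770,442.20 = 1.2873.
DCL = DOL × DFL = 1.4884 × 1.2873 = 1.9160.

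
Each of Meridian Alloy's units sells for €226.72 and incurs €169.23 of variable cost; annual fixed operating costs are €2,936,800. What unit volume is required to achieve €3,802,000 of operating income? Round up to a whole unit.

117,217 units

Unit CM = price − variable cost = €226.72 − €169.23 = €57.49.
Need Q such that Q × €57.49 − €2,936,800 = €3,802,000, i.e. Q = €6,738,800 / €57.49 = 117,216.91 → 117,217.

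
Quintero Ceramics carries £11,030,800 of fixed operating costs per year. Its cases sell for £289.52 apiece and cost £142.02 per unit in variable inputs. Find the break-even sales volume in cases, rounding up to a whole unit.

Unit CM = price − variable cost = £289.52 − £142.02 = £147.50.
Break-even Q = £11,030,800 / £147.50 = 74,785.08 → 74,786 cases.

74,786 cases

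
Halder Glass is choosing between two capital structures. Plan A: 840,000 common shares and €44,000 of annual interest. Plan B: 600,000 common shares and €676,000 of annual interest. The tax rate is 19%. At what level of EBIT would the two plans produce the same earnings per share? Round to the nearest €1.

€2,256,000

Set EPS_A = EPS_B: (EBIT − €44,000)(1 − 0.19) ÷ 840,000 = (EBIT − €676,000)(1 − 0.19) ÷ 600,000.
The (1 − t) factor cancels: (EBIT − 44,000) × 600,000 = (EBIT − 676,000) × 840,000.
EBIT × (840,000 − 600,000) = 676,000 × 840,000 − 44,000 × 600,000 = 541,440,000,000, so EBIT = 541,440,000,000 ÷ 240,000 = 2,256,000.00.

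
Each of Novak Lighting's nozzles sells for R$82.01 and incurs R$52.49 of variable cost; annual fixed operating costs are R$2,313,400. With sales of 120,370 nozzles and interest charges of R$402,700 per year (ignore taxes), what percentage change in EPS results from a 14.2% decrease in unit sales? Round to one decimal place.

Contribution at this volume is 120,370 × R$29.52 = R$3,553,322.40.
Subtracting fixed costs: EBIT = R$3,553,322.40 − R$2,313,400 = R$1,239,922.40.
After interest of R$402,700.00, pre-tax earnings = R$837,222.40.
DCL = total CM / (EBIT − I) = R$3,553,322.40 / R$837,222.40 = 4.2442.
EPS therefore changes by 4.2442 × (-14.2%) = -60.3%.

-60.3%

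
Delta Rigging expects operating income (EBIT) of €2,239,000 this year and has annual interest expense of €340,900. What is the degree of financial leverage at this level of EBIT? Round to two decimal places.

1.18

Interest = €340,900.00.
Degree of financial leverage = EBIT / (EBIT − interest) = €2,239,000 / €1,898,100.00 = 1.1796.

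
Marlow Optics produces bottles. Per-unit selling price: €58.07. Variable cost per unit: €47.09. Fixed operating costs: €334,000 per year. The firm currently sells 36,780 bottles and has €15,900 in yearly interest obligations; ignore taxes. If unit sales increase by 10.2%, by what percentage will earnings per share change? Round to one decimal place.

+76.4%

Contribution at this volume is 36,780 × €10.98 = €403,844.40.
Subtracting fixed costs: EBIT = €403,844.40 − €334,000 = €69,844.40.
After interest of €15,900.00, pre-tax earnings = €53,944.40.
Degree of combined leverage = contribution ÷ (EBIT − I) = €403,844.40 ÷ €53,944.40 = 7.4863.
%ΔEPS = DCL × %ΔSales = 7.4863 × +10.2% = +76.4%.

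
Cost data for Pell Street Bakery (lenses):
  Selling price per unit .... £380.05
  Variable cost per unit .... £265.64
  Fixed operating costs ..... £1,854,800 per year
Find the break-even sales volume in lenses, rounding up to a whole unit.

Contribution margin per unit = £380.05 − £265.64 = £114.41.
Break-even volume = fixed costs ÷ CM per unit = £1,854,800 ÷ £114.41 = 16,211.87, so 16,212 lenses.

16,212 lenses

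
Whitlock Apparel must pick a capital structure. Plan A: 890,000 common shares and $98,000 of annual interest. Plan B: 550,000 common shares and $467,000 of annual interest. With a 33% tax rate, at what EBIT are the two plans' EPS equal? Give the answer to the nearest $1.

$1,063,912

At indifference, (EBIT − 98,000)(1 − t)/890,000 = (EBIT − 467,000)(1 − t)/550,000.
Cancelling (1 − t) and cross-multiplying: 550,000·(EBIT − 98,000) = 890,000·(EBIT − 467,000).
EBIT × (890,000 − 550,000) = 467,000 × 890,000 − 98,000 × 550,000 = 361,730,000,000, so EBIT = 361,730,000,000 ÷ 340,000 = 1,063,911.76.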